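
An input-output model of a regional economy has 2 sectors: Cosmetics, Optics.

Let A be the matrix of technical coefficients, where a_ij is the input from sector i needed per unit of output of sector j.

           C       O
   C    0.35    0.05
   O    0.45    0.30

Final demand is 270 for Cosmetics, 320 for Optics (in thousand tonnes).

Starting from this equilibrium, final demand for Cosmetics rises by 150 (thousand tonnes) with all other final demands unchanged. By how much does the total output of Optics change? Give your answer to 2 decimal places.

Δx_O = 156.07

I − A =
  [   0.65    -0.05]
  [  -0.45     0.70]
det(I−A) = (0.65)(0.70) − (-0.05)(-0.45) = 0.4325
adj(I−A) = [[0.70, 0.05], [0.45, 0.65]]
(I − A)⁻¹ = adj(I−A) / det(I−A) ≈
  [   1.6185     0.1156]
  [   1.0405     1.5029]
Δx = (I − A)⁻¹ Δd with Δd having +150 in the Cosmetics component and 0 elsewhere.
So Δx_O = L_OC · (+150), where L_OC = adj(I−A)_OC / det(I−A) = 0.45 / 0.4325.
Δx_O = 0.45 × (+150) / 0.4325 = 67.50 / 0.4325 ≈ 156.07.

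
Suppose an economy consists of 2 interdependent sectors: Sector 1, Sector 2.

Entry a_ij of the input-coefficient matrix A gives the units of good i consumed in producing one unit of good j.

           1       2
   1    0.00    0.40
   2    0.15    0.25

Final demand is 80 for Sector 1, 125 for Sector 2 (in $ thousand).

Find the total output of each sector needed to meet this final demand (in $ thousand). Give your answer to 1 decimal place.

I − A =
  [   1.00    -0.40]
  [  -0.15     0.75]
det(I−A) = (1.00)(0.75) − (-0.40)(-0.15) = 0.6900
adj(I−A) = [[0.75, 0.40], [0.15, 1.00]]
(I − A)⁻¹ = adj(I−A) / det(I−A) ≈
  [   1.0870     0.5797]
  [   0.2174     1.4493]
x = (I − A)⁻¹ d = adj(I−A)·d / det(I−A), with det(I−A) = 0.6900:
  x_1 = (0.75·80 + 0.40·125) / 0.6900 = 110.00 / 0.6900 ≈ 159.4
  x_2 = (0.15·80 + 1.00·125) / 0.6900 = 137.00 / 0.6900 ≈ 198.6

x_1 = 159.4, x_2 = 198.6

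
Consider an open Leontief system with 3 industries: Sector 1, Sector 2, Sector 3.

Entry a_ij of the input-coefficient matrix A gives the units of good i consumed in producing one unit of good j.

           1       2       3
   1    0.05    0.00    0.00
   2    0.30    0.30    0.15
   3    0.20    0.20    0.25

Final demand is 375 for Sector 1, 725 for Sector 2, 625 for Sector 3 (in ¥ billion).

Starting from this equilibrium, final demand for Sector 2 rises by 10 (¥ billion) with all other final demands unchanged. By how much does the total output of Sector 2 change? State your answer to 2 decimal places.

Δx_2 = 15.15

I − A =
  [   0.95     0.00     0.00]
  [  -0.30     0.70    -0.15]
  [  -0.20    -0.20     0.75]
Cofactors of I−A, C_ij = (−1)^(i+j)·(minor ij) (rows/columns in the sector order above):
  C_11 = (0.70)(0.75) − (-0.15)(-0.20) = 0.4950
  C_12 = −[(-0.30)(0.75) − (-0.15)(-0.20)] = 0.2550
  C_13 = (-0.30)(-0.20) − (0.70)(-0.20) = 0.2000
  C_21 = −[(0.00)(0.75) − (0.00)(-0.20)] = 0.0000
  C_22 = (0.95)(0.75) − (0.00)(-0.20) = 0.7125
  C_23 = −[(0.95)(-0.20) − (0.00)(-0.20)] = 0.1900
  C_31 = (0.00)(-0.15) − (0.00)(0.70) = 0.0000
  C_32 = −[(0.95)(-0.15) − (0.00)(-0.30)] = 0.1425
  C_33 = (0.95)(0.70) − (0.00)(-0.30) = 0.6650
det(I−A) = Σ_j (I−A)_1j·C_1j = (0.95)(0.4950) + (0.00)(0.2550) + (0.00)(0.2000) = 0.47025
adj(I−A) = Cᵀ =
  [ 0.4950   0.0000   0.0000]
  [ 0.2550   0.7125   0.1425]
  [ 0.2000   0.1900   0.6650]
(I − A)⁻¹ = adj(I−A) / det(I−A) ≈
  [   1.0526     0.0000     0.0000]
  [   0.5423     1.5152     0.3030]
  [   0.4253     0.4040     1.4141]
Δx = (I − A)⁻¹ Δd with Δd having +10 in the Sector 2 component and 0 elsewhere.
So Δx_2 = L_22 · (+10), where L_22 = adj(I−A)_22 / det(I−A) = 0.7125 / 0.47025.
Δx_2 = 0.7125 × (+10) / 0.47025 = 7.125 / 0.47025 ≈ 15.15.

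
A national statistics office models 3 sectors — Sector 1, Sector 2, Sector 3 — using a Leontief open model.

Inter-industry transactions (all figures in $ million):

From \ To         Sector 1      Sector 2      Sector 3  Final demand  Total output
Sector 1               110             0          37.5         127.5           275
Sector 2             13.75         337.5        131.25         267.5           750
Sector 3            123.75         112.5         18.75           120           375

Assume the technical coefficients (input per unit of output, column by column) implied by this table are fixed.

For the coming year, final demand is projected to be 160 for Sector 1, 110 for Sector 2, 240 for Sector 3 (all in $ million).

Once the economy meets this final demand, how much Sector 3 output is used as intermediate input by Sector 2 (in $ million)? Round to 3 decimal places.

z_32 = 83.129

Technical coefficients a_ij = z_ij / X_j:
  a_11 = 110/275 = 0.40, a_21 = 13.75/275 = 0.05, a_31 = 123.75/275 = 0.45
  a_12 = 0/750 = 0.00, a_22 = 337.5/750 = 0.45, a_32 = 112.5/750 = 0.15
  a_13 = 37.5/375 = 0.10, a_23 = 131.25/375 = 0.35, a_33 = 18.75/375 = 0.05
I − A =
  [   0.60     0.00    -0.10]
  [  -0.05     0.55    -0.35]
  [  -0.45    -0.15     0.95]
Cofactors of I−A, C_ij = (−1)^(i+j)·(minor ij) (rows/columns in the sector order above):
  C_11 = (0.55)(0.95) − (-0.35)(-0.15) = 0.4700
  C_12 = −[(-0.05)(0.95) − (-0.35)(-0.45)] = 0.2050
  C_13 = (-0.05)(-0.15) − (0.55)(-0.45) = 0.2550
  C_21 = −[(0.00)(0.95) − (-0.10)(-0.15)] = 0.0150
  C_22 = (0.60)(0.95) − (-0.10)(-0.45) = 0.5250
  C_23 = −[(0.60)(-0.15) − (0.00)(-0.45)] = 0.0900
  C_31 = (0.00)(-0.35) − (-0.10)(0.55) = 0.0550
  C_32 = −[(0.60)(-0.35) − (-0.10)(-0.05)] = 0.2150
  C_33 = (0.60)(0.55) − (0.00)(-0.05) = 0.3300
det(I−A) = Σ_j (I−A)_1j·C_1j = (0.60)(0.4700) + (0.00)(0.2050) + (-0.10)(0.2550) = 0.2565
adj(I−A) = Cᵀ =
  [ 0.4700   0.0150   0.0550]
  [ 0.2050   0.5250   0.2150]
  [ 0.2550   0.0900   0.3300]
(I − A)⁻¹ = adj(I−A) / det(I−A) ≈
  [   1.8324     0.0585     0.2144]
  [   0.7992     2.0468     0.8382]
  [   0.9942     0.3509     1.2865]
First solve x = (I − A)⁻¹ d = adj(I−A)·d / det(I−A); in particular x_2 = (0.2050·160 + 0.5250·110 + 0.2150·240) / 0.2565 = 142.15 / 0.2565 ≈ 554.19103.
Intermediate flow from 3 to 2: z_32 = a_32 · x_2 = 0.15 × 142.15 / 0.2565 = 21.3225 / 0.2565 ≈ 83.129.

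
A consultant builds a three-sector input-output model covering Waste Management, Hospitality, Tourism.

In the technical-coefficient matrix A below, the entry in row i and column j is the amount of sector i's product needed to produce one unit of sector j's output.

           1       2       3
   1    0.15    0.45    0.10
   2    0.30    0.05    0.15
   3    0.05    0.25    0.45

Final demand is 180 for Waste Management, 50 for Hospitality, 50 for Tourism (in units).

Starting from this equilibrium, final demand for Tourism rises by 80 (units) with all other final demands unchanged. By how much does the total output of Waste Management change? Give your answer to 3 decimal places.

Δx_1 = 40.326

I − A =
  [   0.85    -0.45    -0.10]
  [  -0.30     0.95    -0.15]
  [  -0.05    -0.25     0.55]
Cofactors of I−A, C_ij = (−1)^(i+j)·(minor ij) (rows/columns in the sector order above):
  C_11 = (0.95)(0.55) − (-0.15)(-0.25) = 0.4850
  C_12 = −[(-0.30)(0.55) − (-0.15)(-0.05)] = 0.1725
  C_13 = (-0.30)(-0.25) − (0.95)(-0.05) = 0.1225
  C_21 = −[(-0.45)(0.55) − (-0.10)(-0.25)] = 0.2725
  C_22 = (0.85)(0.55) − (-0.10)(-0.05) = 0.4625
  C_23 = −[(0.85)(-0.25) − (-0.45)(-0.05)] = 0.2350
  C_31 = (-0.45)(-0.15) − (-0.10)(0.95) = 0.1625
  C_32 = −[(0.85)(-0.15) − (-0.10)(-0.30)] = 0.1575
  C_33 = (0.85)(0.95) − (-0.45)(-0.30) = 0.6725
det(I−A) = Σ_j (I−A)_1j·C_1j = (0.85)(0.4850) + (-0.45)(0.1725) + (-0.10)(0.1225) = 0.322375
adj(I−A) = Cᵀ =
  [ 0.4850   0.2725   0.1625]
  [ 0.1725   0.4625   0.1575]
  [ 0.1225   0.2350   0.6725]
(I − A)⁻¹ = adj(I−A) / det(I−A) ≈
  [   1.5045     0.8453     0.5041]
  [   0.5351     1.4347     0.4886]
  [   0.3800     0.7290     2.0861]
Δx = (I − A)⁻¹ Δd with Δd having +80 in the Tourism component and 0 elsewhere.
So Δx_1 = L_13 · (+80), where L_13 = adj(I−A)_13 / det(I−A) = 0.1625 / 0.322375.
Δx_1 = 0.1625 × (+80) / 0.322375 = 13.00 / 0.322375 ≈ 40.326.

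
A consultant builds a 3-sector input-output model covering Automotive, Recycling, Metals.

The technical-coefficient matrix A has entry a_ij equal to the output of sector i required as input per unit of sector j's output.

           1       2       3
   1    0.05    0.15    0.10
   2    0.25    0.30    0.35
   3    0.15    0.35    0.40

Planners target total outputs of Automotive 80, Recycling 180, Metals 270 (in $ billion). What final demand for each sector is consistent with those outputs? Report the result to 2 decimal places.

I − A =
  [   0.95    -0.15    -0.10]
  [  -0.25     0.70    -0.35]
  [  -0.15    -0.35     0.60]
d = (I − A) x:
  d_1 = (+0.95)·80 + (-0.15)·180 + (-0.10)·270 = 22.00
  d_2 = (-0.25)·80 + (+0.70)·180 + (-0.35)·270 = 11.50
  d_3 = (-0.15)·80 + (-0.35)·180 + (+0.60)·270 = 87.00

d_1 = 22.00, d_2 = 11.50, d_3 = 87.00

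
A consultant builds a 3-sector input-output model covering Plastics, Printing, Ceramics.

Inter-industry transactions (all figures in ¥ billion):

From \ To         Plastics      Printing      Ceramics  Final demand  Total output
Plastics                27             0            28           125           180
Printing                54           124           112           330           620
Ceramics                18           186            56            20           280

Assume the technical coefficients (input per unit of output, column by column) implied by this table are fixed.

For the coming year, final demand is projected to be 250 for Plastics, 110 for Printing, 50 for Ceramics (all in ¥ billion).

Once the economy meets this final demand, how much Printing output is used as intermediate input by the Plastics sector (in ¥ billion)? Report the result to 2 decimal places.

Technical coefficients a_ij = z_ij / X_j:
  a_11 = 27/180 = 0.15, a_21 = 54/180 = 0.30, a_31 = 18/180 = 0.10
  a_12 = 0/620 = 0.00, a_22 = 124/620 = 0.20, a_32 = 186/620 = 0.30
  a_13 = 28/280 = 0.10, a_23 = 112/280 = 0.40, a_33 = 56/280 = 0.20
I − A =
  [   0.85     0.00    -0.10]
  [  -0.30     0.80    -0.40]
  [  -0.10    -0.30     0.80]
Cofactors of I−A, C_ij = (−1)^(i+j)·(minor ij) (rows/columns in the sector order above):
  C_11 = (0.80)(0.80) − (-0.40)(-0.30) = 0.5200
  C_12 = −[(-0.30)(0.80) − (-0.40)(-0.10)] = 0.2800
  C_13 = (-0.30)(-0.30) − (0.80)(-0.10) = 0.1700
  C_21 = −[(0.00)(0.80) − (-0.10)(-0.30)] = 0.0300
  C_22 = (0.85)(0.80) − (-0.10)(-0.10) = 0.6700
  C_23 = −[(0.85)(-0.30) − (0.00)(-0.10)] = 0.2550
  C_31 = (0.00)(-0.40) − (-0.10)(0.80) = 0.0800
  C_32 = −[(0.85)(-0.40) − (-0.10)(-0.30)] = 0.3700
  C_33 = (0.85)(0.80) − (0.00)(-0.30) = 0.6800
det(I−A) = Σ_j (I−A)_1j·C_1j = (0.85)(0.5200) + (0.00)(0.2800) + (-0.10)(0.1700) = 0.4250
adj(I−A) = Cᵀ =
  [ 0.5200   0.0300   0.0800]
  [ 0.2800   0.6700   0.3700]
  [ 0.1700   0.2550   0.6800]
(I − A)⁻¹ = adj(I−A) / det(I−A) ≈
  [   1.2235     0.0706     0.1882]
  [   0.6588     1.5765     0.8706]
  [   0.4000     0.6000     1.6000]
First solve x = (I − A)⁻¹ d = adj(I−A)·d / det(I−A); in particular x_1 = (0.5200·250 + 0.0300·110 + 0.0800·50) / 0.4250 = 137.30 / 0.4250 ≈ 323.0588.
Intermediate flow from 2 to 1: z_21 = a_21 · x_1 = 0.30 × 137.30 / 0.4250 = 41.19 / 0.4250 ≈ 96.92.

z_21 = 96.92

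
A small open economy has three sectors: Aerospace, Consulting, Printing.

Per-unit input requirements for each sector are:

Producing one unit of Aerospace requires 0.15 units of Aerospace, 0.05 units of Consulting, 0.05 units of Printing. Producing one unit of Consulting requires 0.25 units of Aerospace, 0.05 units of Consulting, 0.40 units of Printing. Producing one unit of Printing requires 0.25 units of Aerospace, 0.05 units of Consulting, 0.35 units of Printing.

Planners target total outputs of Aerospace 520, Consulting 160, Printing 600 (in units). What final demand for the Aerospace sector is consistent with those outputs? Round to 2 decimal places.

d_1 = 252.00

I − A =
  [   0.85    -0.25    -0.25]
  [  -0.05     0.95    -0.05]
  [  -0.05    -0.40     0.65]
d = (I − A) x:
  d_1 = (+0.85)·520 + (-0.25)·160 + (-0.25)·600 = 252.00
  d_2 = (-0.05)·520 + (+0.95)·160 + (-0.05)·600 = 96.00
  d_3 = (-0.05)·520 + (-0.40)·160 + (+0.65)·600 = 300.00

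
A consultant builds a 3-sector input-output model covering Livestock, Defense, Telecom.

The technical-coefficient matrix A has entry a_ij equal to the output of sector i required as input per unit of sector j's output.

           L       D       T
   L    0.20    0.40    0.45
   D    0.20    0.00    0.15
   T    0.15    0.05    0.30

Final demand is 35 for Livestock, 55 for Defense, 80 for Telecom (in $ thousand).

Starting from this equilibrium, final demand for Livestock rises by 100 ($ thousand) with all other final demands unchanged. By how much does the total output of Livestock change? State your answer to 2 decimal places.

Δx_L = 166.07

I − A =
  [   0.80    -0.40    -0.45]
  [  -0.20     1.00    -0.15]
  [  -0.15    -0.05     0.70]
Cofactors of I−A, C_ij = (−1)^(i+j)·(minor ij) (rows/columns in the sector order above):
  C_11 = (1.00)(0.70) − (-0.15)(-0.05) = 0.6925
  C_12 = −[(-0.20)(0.70) − (-0.15)(-0.15)] = 0.1625
  C_13 = (-0.20)(-0.05) − (1.00)(-0.15) = 0.1600
  C_21 = −[(-0.40)(0.70) − (-0.45)(-0.05)] = 0.3025
  C_22 = (0.80)(0.70) − (-0.45)(-0.15) = 0.4925
  C_23 = −[(0.80)(-0.05) − (-0.40)(-0.15)] = 0.1000
  C_31 = (-0.40)(-0.15) − (-0.45)(1.00) = 0.5100
  C_32 = −[(0.80)(-0.15) − (-0.45)(-0.20)] = 0.2100
  C_33 = (0.80)(1.00) − (-0.40)(-0.20) = 0.7200
det(I−A) = Σ_j (I−A)_1j·C_1j = (0.80)(0.6925) + (-0.40)(0.1625) + (-0.45)(0.1600) = 0.4170
adj(I−A) = Cᵀ =
  [ 0.6925   0.3025   0.5100]
  [ 0.1625   0.4925   0.2100]
  [ 0.1600   0.1000   0.7200]
(I − A)⁻¹ = adj(I−A) / det(I−A) ≈
  [   1.6607     0.7254     1.2230]
  [   0.3897     1.1811     0.5036]
  [   0.3837     0.2398     1.7266]
Δx = (I − A)⁻¹ Δd with Δd having +100 in the Livestock component and 0 elsewhere.
So Δx_L = L_LL · (+100), where L_LL = adj(I−A)_LL / det(I−A) = 0.6925 / 0.4170.
Δx_L = 0.6925 × (+100) / 0.4170 = 69.25 / 0.4170 ≈ 166.07.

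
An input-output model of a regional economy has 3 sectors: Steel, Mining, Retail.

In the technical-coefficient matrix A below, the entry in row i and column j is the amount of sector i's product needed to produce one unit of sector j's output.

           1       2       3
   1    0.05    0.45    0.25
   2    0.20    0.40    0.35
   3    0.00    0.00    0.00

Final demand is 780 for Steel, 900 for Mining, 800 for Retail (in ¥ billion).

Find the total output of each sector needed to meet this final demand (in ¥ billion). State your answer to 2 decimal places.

x_1 = 2331.25, x_2 = 2743.75, x_3 = 800.00

I − A =
  [   0.95    -0.45    -0.25]
  [  -0.20     0.60    -0.35]
  [   0.00     0.00     1.00]
Cofactors of I−A, C_ij = (−1)^(i+j)·(minor ij) (rows/columns in the sector order above):
  C_11 = (0.60)(1.00) − (-0.35)(0.00) = 0.6000
  C_12 = −[(-0.20)(1.00) − (-0.35)(0.00)] = 0.2000
  C_13 = (-0.20)(0.00) − (0.60)(0.00) = 0.0000
  C_21 = −[(-0.45)(1.00) − (-0.25)(0.00)] = 0.4500
  C_22 = (0.95)(1.00) − (-0.25)(0.00) = 0.9500
  C_23 = −[(0.95)(0.00) − (-0.45)(0.00)] = 0.0000
  C_31 = (-0.45)(-0.35) − (-0.25)(0.60) = 0.3075
  C_32 = −[(0.95)(-0.35) − (-0.25)(-0.20)] = 0.3825
  C_33 = (0.95)(0.60) − (-0.45)(-0.20) = 0.4800
det(I−A) = Σ_j (I−A)_1j·C_1j = (0.95)(0.6000) + (-0.45)(0.2000) + (-0.25)(0.0000) = 0.4800
adj(I−A) = Cᵀ =
  [ 0.6000   0.4500   0.3075]
  [ 0.2000   0.9500   0.3825]
  [ 0.0000   0.0000   0.4800]
(I − A)⁻¹ = adj(I−A) / det(I−A) ≈
  [   1.2500     0.9375     0.6406]
  [   0.4167     1.9792     0.7969]
  [   0.0000     0.0000     1.0000]
x = (I − A)⁻¹ d = adj(I−A)·d / det(I−A), with det(I−A) = 0.4800:
  x_1 = (0.6000·780 + 0.4500·900 + 0.3075·800) / 0.4800 = 1119.00 / 0.4800 = 2331.25
  x_2 = (0.2000·780 + 0.9500·900 + 0.3825·800) / 0.4800 = 1317.00 / 0.4800 = 2743.75
  x_3 = (0.0000·780 + 0.0000·900 + 0.4800·800) / 0.4800 = 384.00 / 0.4800 = 800.00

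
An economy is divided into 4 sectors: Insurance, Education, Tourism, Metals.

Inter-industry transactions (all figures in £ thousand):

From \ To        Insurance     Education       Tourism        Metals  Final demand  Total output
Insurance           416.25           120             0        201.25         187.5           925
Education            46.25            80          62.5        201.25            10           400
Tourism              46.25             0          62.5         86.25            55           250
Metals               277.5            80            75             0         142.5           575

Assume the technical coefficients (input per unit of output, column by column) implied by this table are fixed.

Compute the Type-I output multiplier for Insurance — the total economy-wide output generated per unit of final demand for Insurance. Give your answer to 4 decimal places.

Technical coefficients a_ij = z_ij / X_j:
  a_11 = 416.25/925 = 0.45, a_21 = 46.25/925 = 0.05, a_31 = 46.25/925 = 0.05, a_41 = 277.5/925 = 0.30
  a_12 = 120/400 = 0.30, a_22 = 80/400 = 0.20, a_32 = 0/400 = 0.00, a_42 = 80/400 = 0.20
  a_13 = 0/250 = 0.00, a_23 = 62.5/250 = 0.25, a_33 = 62.5/250 = 0.25, a_43 = 75/250 = 0.30
  a_14 = 201.25/575 = 0.35, a_24 = 201.25/575 = 0.35, a_34 = 86.25/575 = 0.15, a_44 = 0/575 = 0.00
I − A =
  [   0.55    -0.30     0.00    -0.35]
  [  -0.05     0.80    -0.25    -0.35]
  [  -0.05     0.00     0.75    -0.15]
  [  -0.30    -0.20    -0.30     1.00]
Compute the cofactors C_ij = (−1)^(i+j)·(3×3 minor ij) of I−A; the adjugate is their transpose:
adj(I−A) = Cᵀ =
  [ 0.50400   0.26400   0.20800   0.30000]
  [ 0.14300   0.30375   0.17425   0.18250]
  [ 0.07400   0.04850   0.26750   0.08300]
  [ 0.20200   0.15450   0.17750   0.31500]
det(I−A) = Σ_j (I−A)_1j·C_1j = (0.55)(0.50400) + (-0.30)(0.14300) + (0.00)(0.07400) + (-0.35)(0.20200) = 0.1636
(I − A)⁻¹ = adj(I−A) / det(I−A) ≈
  [   3.08068     1.61369     1.27139     1.83374]
  [   0.87408     1.85666     1.06510     1.11553]
  [   0.45232     0.29645     1.63509     0.50733]
  [   1.23472     0.94438     1.08496     1.92543]
The output multiplier for sector j is the column-j sum of the Leontief inverse (I − A)⁻¹ = adj(I−A) / det(I−A).
Column 1 of adj(I−A): (0.50400, 0.14300, 0.07400, 0.20200); det(I−A) = 0.1636.
m_1 = (0.50400 + 0.14300 + 0.07400 + 0.20200) / 0.1636 = 0.923 / 0.1636 ≈ 5.6418.

m_1 = 5.6418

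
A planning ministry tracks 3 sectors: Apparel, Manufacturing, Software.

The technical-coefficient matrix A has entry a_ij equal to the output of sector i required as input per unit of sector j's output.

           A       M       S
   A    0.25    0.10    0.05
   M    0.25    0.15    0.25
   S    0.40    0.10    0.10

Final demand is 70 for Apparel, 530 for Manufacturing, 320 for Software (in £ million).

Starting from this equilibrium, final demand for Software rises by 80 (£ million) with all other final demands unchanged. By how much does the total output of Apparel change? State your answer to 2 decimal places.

Δx_A = 10.71

I − A =
  [   0.75    -0.10    -0.05]
  [  -0.25     0.85    -0.25]
  [  -0.40    -0.10     0.90]
Cofactors of I−A, C_ij = (−1)^(i+j)·(minor ij) (rows/columns in the sector order above):
  C_11 = (0.85)(0.90) − (-0.25)(-0.10) = 0.7400
  C_12 = −[(-0.25)(0.90) − (-0.25)(-0.40)] = 0.3250
  C_13 = (-0.25)(-0.10) − (0.85)(-0.40) = 0.3650
  C_21 = −[(-0.10)(0.90) − (-0.05)(-0.10)] = 0.0950
  C_22 = (0.75)(0.90) − (-0.05)(-0.40) = 0.6550
  C_23 = −[(0.75)(-0.10) − (-0.10)(-0.40)] = 0.1150
  C_31 = (-0.10)(-0.25) − (-0.05)(0.85) = 0.0675
  C_32 = −[(0.75)(-0.25) − (-0.05)(-0.25)] = 0.2000
  C_33 = (0.75)(0.85) − (-0.10)(-0.25) = 0.6125
det(I−A) = Σ_j (I−A)_1j·C_1j = (0.75)(0.7400) + (-0.10)(0.3250) + (-0.05)(0.3650) = 0.50425
adj(I−A) = Cᵀ =
  [ 0.7400   0.0950   0.0675]
  [ 0.3250   0.6550   0.2000]
  [ 0.3650   0.1150   0.6125]
(I − A)⁻¹ = adj(I−A) / det(I−A) ≈
  [   1.4675     0.1884     0.1339]
  [   0.6445     1.2990     0.3966]
  [   0.7238     0.2281     1.2147]
Δx = (I − A)⁻¹ Δd with Δd having +80 in the Software component and 0 elsewhere.
So Δx_A = L_AS · (+80), where L_AS = adj(I−A)_AS / det(I−A) = 0.0675 / 0.50425.
Δx_A = 0.0675 × (+80) / 0.50425 = 5.40 / 0.50425 ≈ 10.71.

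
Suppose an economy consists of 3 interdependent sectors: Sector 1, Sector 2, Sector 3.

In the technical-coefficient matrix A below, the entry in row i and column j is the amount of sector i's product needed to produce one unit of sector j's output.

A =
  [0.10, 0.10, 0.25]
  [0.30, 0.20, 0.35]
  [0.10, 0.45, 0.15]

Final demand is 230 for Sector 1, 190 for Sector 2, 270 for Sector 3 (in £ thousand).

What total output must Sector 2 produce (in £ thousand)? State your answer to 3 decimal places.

x_2 = 806.710

I − A =
  [   0.90    -0.10    -0.25]
  [  -0.30     0.80    -0.35]
  [  -0.10    -0.45     0.85]
Cofactors of I−A, C_ij = (−1)^(i+j)·(minor ij) (rows/columns in the sector order above):
  C_11 = (0.80)(0.85) − (-0.35)(-0.45) = 0.5225
  C_12 = −[(-0.30)(0.85) − (-0.35)(-0.10)] = 0.2900
  C_13 = (-0.30)(-0.45) − (0.80)(-0.10) = 0.2150
  C_21 = −[(-0.10)(0.85) − (-0.25)(-0.45)] = 0.1975
  C_22 = (0.90)(0.85) − (-0.25)(-0.10) = 0.7400
  C_23 = −[(0.90)(-0.45) − (-0.10)(-0.10)] = 0.4150
  C_31 = (-0.10)(-0.35) − (-0.25)(0.80) = 0.2350
  C_32 = −[(0.90)(-0.35) − (-0.25)(-0.30)] = 0.3900
  C_33 = (0.90)(0.80) − (-0.10)(-0.30) = 0.6900
det(I−A) = Σ_j (I−A)_1j·C_1j = (0.90)(0.5225) + (-0.10)(0.2900) + (-0.25)(0.2150) = 0.3875
adj(I−A) = Cᵀ =
  [ 0.5225   0.1975   0.2350]
  [ 0.2900   0.7400   0.3900]
  [ 0.2150   0.4150   0.6900]
(I − A)⁻¹ = adj(I−A) / det(I−A) ≈
  [   1.3484     0.5097     0.6065]
  [   0.7484     1.9097     1.0065]
  [   0.5548     1.0710     1.7806]
x = (I − A)⁻¹ d = adj(I−A)·d / det(I−A), with det(I−A) = 0.3875:
  x_1 = (0.5225·230 + 0.1975·190 + 0.2350·270) / 0.3875 = 221.15 / 0.3875 ≈ 570.710
  x_2 = (0.2900·230 + 0.7400·190 + 0.3900·270) / 0.3875 = 312.60 / 0.3875 ≈ 806.710
  x_3 = (0.2150·230 + 0.4150·190 + 0.6900·270) / 0.3875 = 314.60 / 0.3875 ≈ 811.871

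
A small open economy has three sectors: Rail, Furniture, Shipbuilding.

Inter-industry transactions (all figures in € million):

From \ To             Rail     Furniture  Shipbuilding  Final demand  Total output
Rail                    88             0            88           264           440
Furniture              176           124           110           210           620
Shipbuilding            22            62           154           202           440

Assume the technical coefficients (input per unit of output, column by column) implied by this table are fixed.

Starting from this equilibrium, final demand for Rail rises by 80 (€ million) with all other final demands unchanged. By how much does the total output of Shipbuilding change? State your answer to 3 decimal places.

Technical coefficients a_ij = z_ij / X_j:
  a_RR = 88/440 = 0.20, a_FR = 176/440 = 0.40, a_SR = 22/440 = 0.05
  a_RF = 0/620 = 0.00, a_FF = 124/620 = 0.20, a_SF = 62/620 = 0.10
  a_RS = 88/440 = 0.20, a_FS = 110/440 = 0.25, a_SS = 154/440 = 0.35
I − A =
  [   0.80     0.00    -0.20]
  [  -0.40     0.80    -0.25]
  [  -0.05    -0.10     0.65]
Cofactors of I−A, C_ij = (−1)^(i+j)·(minor ij) (rows/columns in the sector order above):
  C_11 = (0.80)(0.65) − (-0.25)(-0.10) = 0.4950
  C_12 = −[(-0.40)(0.65) − (-0.25)(-0.05)] = 0.2725
  C_13 = (-0.40)(-0.10) − (0.80)(-0.05) = 0.0800
  C_21 = −[(0.00)(0.65) − (-0.20)(-0.10)] = 0.0200
  C_22 = (0.80)(0.65) − (-0.20)(-0.05) = 0.5100
  C_23 = −[(0.80)(-0.10) − (0.00)(-0.05)] = 0.0800
  C_31 = (0.00)(-0.25) − (-0.20)(0.80) = 0.1600
  C_32 = −[(0.80)(-0.25) − (-0.20)(-0.40)] = 0.2800
  C_33 = (0.80)(0.80) − (0.00)(-0.40) = 0.6400
det(I−A) = Σ_j (I−A)_1j·C_1j = (0.80)(0.4950) + (0.00)(0.2725) + (-0.20)(0.0800) = 0.3800
adj(I−A) = Cᵀ =
  [ 0.4950   0.0200   0.1600]
  [ 0.2725   0.5100   0.2800]
  [ 0.0800   0.0800   0.6400]
(I − A)⁻¹ = adj(I−A) / det(I−A) ≈
  [   1.3026     0.0526     0.4211]
  [   0.7171     1.3421     0.7368]
  [   0.2105     0.2105     1.6842]
Δx = (I − A)⁻¹ Δd with Δd having +80 in the Rail component and 0 elsewhere.
So Δx_S = L_SR · (+80), where L_SR = adj(I−A)_SR / det(I−A) = 0.0800 / 0.3800.
Δx_S = 0.0800 × (+80) / 0.3800 = 6.40 / 0.3800 ≈ 16.842.

Δx_S = 16.842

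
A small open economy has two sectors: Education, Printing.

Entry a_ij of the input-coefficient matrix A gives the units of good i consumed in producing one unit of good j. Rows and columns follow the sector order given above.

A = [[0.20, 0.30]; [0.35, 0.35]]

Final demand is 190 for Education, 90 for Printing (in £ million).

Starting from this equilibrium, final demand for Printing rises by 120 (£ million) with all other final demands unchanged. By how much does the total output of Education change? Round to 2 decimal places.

I − A =
  [   0.80    -0.30]
  [  -0.35     0.65]
det(I−A) = (0.80)(0.65) − (-0.30)(-0.35) = 0.4150
adj(I−A) = [[0.65, 0.30], [0.35, 0.80]]
(I − A)⁻¹ = adj(I−A) / det(I−A) ≈
  [   1.5663     0.7229]
  [   0.8434     1.9277]
Δx = (I − A)⁻¹ Δd with Δd having +120 in the Printing component and 0 elsewhere.
So Δx_1 = L_12 · (+120), where L_12 = adj(I−A)_12 / det(I−A) = 0.30 / 0.4150.
Δx_1 = 0.30 × (+120) / 0.4150 = 36.00 / 0.4150 ≈ 86.75.

Δx_1 = 86.75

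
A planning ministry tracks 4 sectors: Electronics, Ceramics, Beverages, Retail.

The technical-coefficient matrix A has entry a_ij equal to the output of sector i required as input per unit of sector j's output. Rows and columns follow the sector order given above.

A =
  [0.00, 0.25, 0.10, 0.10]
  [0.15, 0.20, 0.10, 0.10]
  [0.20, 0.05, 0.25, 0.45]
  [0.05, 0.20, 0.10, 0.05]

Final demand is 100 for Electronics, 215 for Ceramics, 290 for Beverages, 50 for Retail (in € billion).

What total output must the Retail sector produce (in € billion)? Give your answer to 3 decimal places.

x_4 = 224.776

I − A =
  [   1.00    -0.25    -0.10    -0.10]
  [  -0.15     0.80    -0.10    -0.10]
  [  -0.20    -0.05     0.75    -0.45]
  [  -0.05    -0.20    -0.10     0.95]
Compute the cofactors C_ij = (−1)^(i+j)·(3×3 minor ij) of I−A; the adjugate is their transpose:
adj(I−A) = Cᵀ =
  [ 0.504750   0.196125   0.110250   0.126000]
  [ 0.127125   0.640500   0.120750   0.138000]
  [ 0.186875   0.194375   0.696125   0.369875]
  [ 0.073000   0.165625   0.104500   0.545125]
det(I−A) = Σ_j (I−A)_1j·C_1j = (1.00)(0.504750) + (-0.25)(0.127125) + (-0.10)(0.186875) + (-0.10)(0.073000) = 0.44698125
(I − A)⁻¹ = adj(I−A) / det(I−A) ≈
  [   1.1292     0.4388     0.2467     0.2819]
  [   0.2844     1.4329     0.2701     0.3087]
  [   0.4181     0.4349     1.5574     0.8275]
  [   0.1633     0.3705     0.2338     1.2196]
x = (I − A)⁻¹ d = adj(I−A)·d / det(I−A), with det(I−A) = 0.44698125:
  x_1 = (0.504750·100 + 0.196125·215 + 0.110250·290 + 0.126000·50) / 0.44698125 = 130.914375 / 0.44698125 ≈ 292.886
  x_2 = (0.127125·100 + 0.640500·215 + 0.120750·290 + 0.138000·50) / 0.44698125 = 192.3375 / 0.44698125 ≈ 430.303
  x_3 = (0.186875·100 + 0.194375·215 + 0.696125·290 + 0.369875·50) / 0.44698125 = 280.848125 / 0.44698125 ≈ 628.322
  x_4 = (0.073000·100 + 0.165625·215 + 0.104500·290 + 0.545125·50) / 0.44698125 = 100.470625 / 0.44698125 ≈ 224.776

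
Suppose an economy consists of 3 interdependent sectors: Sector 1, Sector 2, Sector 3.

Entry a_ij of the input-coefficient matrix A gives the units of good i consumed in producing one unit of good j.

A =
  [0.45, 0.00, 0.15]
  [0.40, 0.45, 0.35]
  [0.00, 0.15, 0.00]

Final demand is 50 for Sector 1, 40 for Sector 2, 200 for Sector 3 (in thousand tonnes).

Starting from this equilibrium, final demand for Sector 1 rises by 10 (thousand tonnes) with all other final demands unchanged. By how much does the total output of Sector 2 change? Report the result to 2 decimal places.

I − A =
  [   0.55     0.00    -0.15]
  [  -0.40     0.55    -0.35]
  [   0.00    -0.15     1.00]
Cofactors of I−A, C_ij = (−1)^(i+j)·(minor ij) (rows/columns in the sector order above):
  C_11 = (0.55)(1.00) − (-0.35)(-0.15) = 0.4975
  C_12 = −[(-0.40)(1.00) − (-0.35)(0.00)] = 0.4000
  C_13 = (-0.40)(-0.15) − (0.55)(0.00) = 0.0600
  C_21 = −[(0.00)(1.00) − (-0.15)(-0.15)] = 0.0225
  C_22 = (0.55)(1.00) − (-0.15)(0.00) = 0.5500
  C_23 = −[(0.55)(-0.15) − (0.00)(0.00)] = 0.0825
  C_31 = (0.00)(-0.35) − (-0.15)(0.55) = 0.0825
  C_32 = −[(0.55)(-0.35) − (-0.15)(-0.40)] = 0.2525
  C_33 = (0.55)(0.55) − (0.00)(-0.40) = 0.3025
det(I−A) = Σ_j (I−A)_1j·C_1j = (0.55)(0.4975) + (0.00)(0.4000) + (-0.15)(0.0600) = 0.264625
adj(I−A) = Cᵀ =
  [ 0.4975   0.0225   0.0825]
  [ 0.4000   0.5500   0.2525]
  [ 0.0600   0.0825   0.3025]
(I − A)⁻¹ = adj(I−A) / det(I−A) ≈
  [   1.8800     0.0850     0.3118]
  [   1.5116     2.0784     0.9542]
  [   0.2267     0.3118     1.1431]
Δx = (I − A)⁻¹ Δd with Δd having +10 in the Sector 1 component and 0 elsewhere.
So Δx_2 = L_21 · (+10), where L_21 = adj(I−A)_21 / det(I−A) = 0.4000 / 0.264625.
Δx_2 = 0.4000 × (+10) / 0.264625 = 4.00 / 0.264625 ≈ 15.12.

Δx_2 = 15.12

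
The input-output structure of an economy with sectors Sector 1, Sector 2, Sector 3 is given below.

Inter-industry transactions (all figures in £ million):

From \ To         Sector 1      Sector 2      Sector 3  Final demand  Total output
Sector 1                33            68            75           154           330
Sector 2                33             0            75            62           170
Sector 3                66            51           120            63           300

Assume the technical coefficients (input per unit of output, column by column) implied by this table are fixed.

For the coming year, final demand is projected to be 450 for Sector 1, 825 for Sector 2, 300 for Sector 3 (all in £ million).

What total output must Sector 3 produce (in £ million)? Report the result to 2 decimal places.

Technical coefficients a_ij = z_ij / X_j:
  a_11 = 33/330 = 0.10, a_21 = 33/330 = 0.10, a_31 = 66/330 = 0.20
  a_12 = 68/170 = 0.40, a_22 = 0/170 = 0.00, a_32 = 51/170 = 0.30
  a_13 = 75/300 = 0.25, a_23 = 75/300 = 0.25, a_33 = 120/300 = 0.40
I − A =
  [   0.90    -0.40    -0.25]
  [  -0.10     1.00    -0.25]
  [  -0.20    -0.30     0.60]
Cofactors of I−A, C_ij = (−1)^(i+j)·(minor ij) (rows/columns in the sector order above):
  C_11 = (1.00)(0.60) − (-0.25)(-0.30) = 0.5250
  C_12 = −[(-0.10)(0.60) − (-0.25)(-0.20)] = 0.1100
  C_13 = (-0.10)(-0.30) − (1.00)(-0.20) = 0.2300
  C_21 = −[(-0.40)(0.60) − (-0.25)(-0.30)] = 0.3150
  C_22 = (0.90)(0.60) − (-0.25)(-0.20) = 0.4900
  C_23 = −[(0.90)(-0.30) − (-0.40)(-0.20)] = 0.3500
  C_31 = (-0.40)(-0.25) − (-0.25)(1.00) = 0.3500
  C_32 = −[(0.90)(-0.25) − (-0.25)(-0.10)] = 0.2500
  C_33 = (0.90)(1.00) − (-0.40)(-0.10) = 0.8600
det(I−A) = Σ_j (I−A)_1j·C_1j = (0.90)(0.5250) + (-0.40)(0.1100) + (-0.25)(0.2300) = 0.3710
adj(I−A) = Cᵀ =
  [ 0.5250   0.3150   0.3500]
  [ 0.1100   0.4900   0.2500]
  [ 0.2300   0.3500   0.8600]
(I − A)⁻¹ = adj(I−A) / det(I−A) ≈
  [   1.4151     0.8491     0.9434]
  [   0.2965     1.3208     0.6739]
  [   0.6199     0.9434     2.3181]
x = (I − A)⁻¹ d = adj(I−A)·d / det(I−A), with det(I−A) = 0.3710:
  x_1 = (0.5250·450 + 0.3150·825 + 0.3500·300) / 0.3710 = 601.125 / 0.3710 ≈ 1620.28
  x_2 = (0.1100·450 + 0.4900·825 + 0.2500·300) / 0.3710 = 528.75 / 0.3710 ≈ 1425.20
  x_3 = (0.2300·450 + 0.3500·825 + 0.8600·300) / 0.3710 = 650.25 / 0.3710 ≈ 1752.70

x_3 = 1752.70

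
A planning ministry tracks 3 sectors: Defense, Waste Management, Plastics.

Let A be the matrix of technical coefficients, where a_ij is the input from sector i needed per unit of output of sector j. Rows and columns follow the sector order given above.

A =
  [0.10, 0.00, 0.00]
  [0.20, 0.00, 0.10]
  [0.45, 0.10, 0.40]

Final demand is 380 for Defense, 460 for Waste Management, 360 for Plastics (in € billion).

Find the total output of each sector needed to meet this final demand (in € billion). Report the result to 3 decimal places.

x_1 = 422.222, x_2 = 646.893, x_3 = 1024.482

I − A =
  [   0.90     0.00     0.00]
  [  -0.20     1.00    -0.10]
  [  -0.45    -0.10     0.60]
Cofactors of I−A, C_ij = (−1)^(i+j)·(minor ij) (rows/columns in the sector order above):
  C_11 = (1.00)(0.60) − (-0.10)(-0.10) = 0.5900
  C_12 = −[(-0.20)(0.60) − (-0.10)(-0.45)] = 0.1650
  C_13 = (-0.20)(-0.10) − (1.00)(-0.45) = 0.4700
  C_21 = −[(0.00)(0.60) − (0.00)(-0.10)] = 0.0000
  C_22 = (0.90)(0.60) − (0.00)(-0.45) = 0.5400
  C_23 = −[(0.90)(-0.10) − (0.00)(-0.45)] = 0.0900
  C_31 = (0.00)(-0.10) − (0.00)(1.00) = 0.0000
  C_32 = −[(0.90)(-0.10) − (0.00)(-0.20)] = 0.0900
  C_33 = (0.90)(1.00) − (0.00)(-0.20) = 0.9000
det(I−A) = Σ_j (I−A)_1j·C_1j = (0.90)(0.5900) + (0.00)(0.1650) + (0.00)(0.4700) = 0.5310
adj(I−A) = Cᵀ =
  [ 0.5900   0.0000   0.0000]
  [ 0.1650   0.5400   0.0900]
  [ 0.4700   0.0900   0.9000]
(I − A)⁻¹ = adj(I−A) / det(I−A) ≈
  [   1.1111     0.0000     0.0000]
  [   0.3107     1.0169     0.1695]
  [   0.8851     0.1695     1.6949]
x = (I − A)⁻¹ d = adj(I−A)·d / det(I−A), with det(I−A) = 0.5310:
  x_1 = (0.5900·380 + 0.0000·460 + 0.0000·360) / 0.5310 = 224.20 / 0.5310 ≈ 422.222
  x_2 = (0.1650·380 + 0.5400·460 + 0.0900·360) / 0.5310 = 343.50 / 0.5310 ≈ 646.893
  x_3 = (0.4700·380 + 0.0900·460 + 0.9000·360) / 0.5310 = 544.00 / 0.5310 ≈ 1024.482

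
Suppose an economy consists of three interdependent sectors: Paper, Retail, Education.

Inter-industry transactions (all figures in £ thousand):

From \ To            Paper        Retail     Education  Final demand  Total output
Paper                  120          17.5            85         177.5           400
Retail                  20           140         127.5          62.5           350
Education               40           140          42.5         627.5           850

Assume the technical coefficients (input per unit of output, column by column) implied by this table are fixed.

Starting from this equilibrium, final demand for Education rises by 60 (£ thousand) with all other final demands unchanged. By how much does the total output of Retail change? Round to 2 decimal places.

Technical coefficients a_ij = z_ij / X_j:
  a_PP = 120/400 = 0.30, a_RP = 20/400 = 0.05, a_EP = 40/400 = 0.10
  a_PR = 17.5/350 = 0.05, a_RR = 140/350 = 0.40, a_ER = 140/350 = 0.40
  a_PE = 85/850 = 0.10, a_RE = 127.5/850 = 0.15, a_EE = 42.5/850 = 0.05
I − A =
  [   0.70    -0.05    -0.10]
  [  -0.05     0.60    -0.15]
  [  -0.10    -0.40     0.95]
Cofactors of I−A, C_ij = (−1)^(i+j)·(minor ij) (rows/columns in the sector order above):
  C_11 = (0.60)(0.95) − (-0.15)(-0.40) = 0.5100
  C_12 = −[(-0.05)(0.95) − (-0.15)(-0.10)] = 0.0625
  C_13 = (-0.05)(-0.40) − (0.60)(-0.10) = 0.0800
  C_21 = −[(-0.05)(0.95) − (-0.10)(-0.40)] = 0.0875
  C_22 = (0.70)(0.95) − (-0.10)(-0.10) = 0.6550
  C_23 = −[(0.70)(-0.40) − (-0.05)(-0.10)] = 0.2850
  C_31 = (-0.05)(-0.15) − (-0.10)(0.60) = 0.0675
  C_32 = −[(0.70)(-0.15) − (-0.10)(-0.05)] = 0.1100
  C_33 = (0.70)(0.60) − (-0.05)(-0.05) = 0.4175
det(I−A) = Σ_j (I−A)_1j·C_1j = (0.70)(0.5100) + (-0.05)(0.0625) + (-0.10)(0.0800) = 0.345875
adj(I−A) = Cᵀ =
  [ 0.5100   0.0875   0.0675]
  [ 0.0625   0.6550   0.1100]
  [ 0.0800   0.2850   0.4175]
(I − A)⁻¹ = adj(I−A) / det(I−A) ≈
  [   1.4745     0.2530     0.1952]
  [   0.1807     1.8937     0.3180]
  [   0.2313     0.8240     1.2071]
Δx = (I − A)⁻¹ Δd with Δd having +60 in the Education component and 0 elsewhere.
So Δx_R = L_RE · (+60), where L_RE = adj(I−A)_RE / det(I−A) = 0.1100 / 0.345875.
Δx_R = 0.1100 × (+60) / 0.345875 = 6.60 / 0.345875 ≈ 19.08.

Δx_R = 19.08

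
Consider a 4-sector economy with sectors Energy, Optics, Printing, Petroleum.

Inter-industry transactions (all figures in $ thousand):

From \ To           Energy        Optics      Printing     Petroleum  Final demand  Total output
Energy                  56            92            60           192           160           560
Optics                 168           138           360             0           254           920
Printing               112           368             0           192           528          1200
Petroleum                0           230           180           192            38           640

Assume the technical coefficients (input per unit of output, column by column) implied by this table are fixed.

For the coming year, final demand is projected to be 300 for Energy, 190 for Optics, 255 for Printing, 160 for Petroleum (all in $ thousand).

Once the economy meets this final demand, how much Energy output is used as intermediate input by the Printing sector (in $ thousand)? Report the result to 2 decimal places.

Technical coefficients a_ij = z_ij / X_j:
  a_11 = 56/560 = 0.10, a_21 = 168/560 = 0.30, a_31 = 112/560 = 0.20, a_41 = 0/560 = 0.00
  a_12 = 92/920 = 0.10, a_22 = 138/920 = 0.15, a_32 = 368/920 = 0.40, a_42 = 230/920 = 0.25
  a_13 = 60/1200 = 0.05, a_23 = 360/1200 = 0.30, a_33 = 0/1200 = 0.00, a_43 = 180/1200 = 0.15
  a_14 = 192/640 = 0.30, a_24 = 0/640 = 0.00, a_34 = 192/640 = 0.30, a_44 = 192/640 = 0.30
I − A =
  [   0.90    -0.10    -0.05    -0.30]
  [  -0.30     0.85    -0.30     0.00]
  [  -0.20    -0.40     1.00    -0.30]
  [   0.00    -0.25    -0.15     0.70]
Compute the cofactors C_ij = (−1)^(i+j)·(3×3 minor ij) of I−A; the adjugate is their transpose:
adj(I−A) = Cᵀ =
  [ 0.45025   0.17625   0.11150   0.24075]
  [ 0.23850   0.57350   0.21300   0.19350]
  [ 0.22550   0.34850   0.49200   0.30750]
  [ 0.13350   0.27950   0.18150   0.60650]
det(I−A) = Σ_j (I−A)_1j·C_1j = (0.90)(0.45025) + (-0.10)(0.23850) + (-0.05)(0.22550) + (-0.30)(0.13350) = 0.33005
(I − A)⁻¹ = adj(I−A) / det(I−A) ≈
  [   1.3642     0.5340     0.3378     0.7294]
  [   0.7226     1.7376     0.6454     0.5863]
  [   0.6832     1.0559     1.4907     0.9317]
  [   0.4045     0.8468     0.5499     1.8376]
First solve x = (I − A)⁻¹ d = adj(I−A)·d / det(I−A); in particular x_3 = (0.22550·300 + 0.34850·190 + 0.49200·255 + 0.30750·160) / 0.33005 = 308.525 / 0.33005 ≈ 934.7826.
Intermediate flow from 1 to 3: z_13 = a_13 · x_3 = 0.05 × 308.525 / 0.33005 = 15.42625 / 0.33005 ≈ 46.74.

z_13 = 46.74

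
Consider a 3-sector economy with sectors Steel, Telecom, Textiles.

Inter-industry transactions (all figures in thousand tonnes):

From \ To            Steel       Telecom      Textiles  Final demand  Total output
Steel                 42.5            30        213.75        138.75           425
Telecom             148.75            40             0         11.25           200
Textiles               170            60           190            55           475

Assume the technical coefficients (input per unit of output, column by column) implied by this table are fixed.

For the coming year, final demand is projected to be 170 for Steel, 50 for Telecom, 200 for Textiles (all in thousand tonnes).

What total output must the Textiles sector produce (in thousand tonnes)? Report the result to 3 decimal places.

x_3 = 1062.127

Technical coefficients a_ij = z_ij / X_j:
  a_11 = 42.5/425 = 0.10, a_21 = 148.75/425 = 0.35, a_31 = 170/425 = 0.40
  a_12 = 30/200 = 0.15, a_22 = 40/200 = 0.20, a_32 = 60/200 = 0.30
  a_13 = 213.75/475 = 0.45, a_23 = 0/475 = 0.00, a_33 = 190/475 = 0.40
I − A =
  [   0.90    -0.15    -0.45]
  [  -0.35     0.80     0.00]
  [  -0.40    -0.30     0.60]
Cofactors of I−A, C_ij = (−1)^(i+j)·(minor ij) (rows/columns in the sector order above):
  C_11 = (0.80)(0.60) − (0.00)(-0.30) = 0.4800
  C_12 = −[(-0.35)(0.60) − (0.00)(-0.40)] = 0.2100
  C_13 = (-0.35)(-0.30) − (0.80)(-0.40) = 0.4250
  C_21 = −[(-0.15)(0.60) − (-0.45)(-0.30)] = 0.2250
  C_22 = (0.90)(0.60) − (-0.45)(-0.40) = 0.3600
  C_23 = −[(0.90)(-0.30) − (-0.15)(-0.40)] = 0.3300
  C_31 = (-0.15)(0.00) − (-0.45)(0.80) = 0.3600
  C_32 = −[(0.90)(0.00) − (-0.45)(-0.35)] = 0.1575
  C_33 = (0.90)(0.80) − (-0.15)(-0.35) = 0.6675
det(I−A) = Σ_j (I−A)_1j·C_1j = (0.90)(0.4800) + (-0.15)(0.2100) + (-0.45)(0.4250) = 0.20925
adj(I−A) = Cᵀ =
  [ 0.4800   0.2250   0.3600]
  [ 0.2100   0.3600   0.1575]
  [ 0.4250   0.3300   0.6675]
(I − A)⁻¹ = adj(I−A) / det(I−A) ≈
  [   2.2939     1.0753     1.7204]
  [   1.0036     1.7204     0.7527]
  [   2.0311     1.5771     3.1900]
x = (I − A)⁻¹ d = adj(I−A)·d / det(I−A), with det(I−A) = 0.20925:
  x_1 = (0.4800·170 + 0.2250·50 + 0.3600·200) / 0.20925 = 164.85 / 0.20925 ≈ 787.814
  x_2 = (0.2100·170 + 0.3600·50 + 0.1575·200) / 0.20925 = 85.20 / 0.20925 ≈ 407.168
  x_3 = (0.4250·170 + 0.3300·50 + 0.6675·200) / 0.20925 = 222.25 / 0.20925 ≈ 1062.127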